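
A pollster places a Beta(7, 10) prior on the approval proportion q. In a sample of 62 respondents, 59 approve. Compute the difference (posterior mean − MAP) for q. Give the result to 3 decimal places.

-0.009

Posterior: Beta(7+59, 10+3) = Beta(66, 13).
Mode = (66−1)/(66+13−2) = 65/77 = 0.844.
Mean = 66/(66+13) = 66/79 = 0.835.
Difference = 0.835 − 0.844 = -0.009.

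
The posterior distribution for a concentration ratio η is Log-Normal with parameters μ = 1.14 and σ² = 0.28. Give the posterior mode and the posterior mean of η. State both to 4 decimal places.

Mode = exp(μ − σ²) = exp(0.86) = 2.3632.
Mean = exp(μ + σ²/2) = exp(1.280) = 3.5966.

MAP: 2.3632. Posterior mean: 3.5966.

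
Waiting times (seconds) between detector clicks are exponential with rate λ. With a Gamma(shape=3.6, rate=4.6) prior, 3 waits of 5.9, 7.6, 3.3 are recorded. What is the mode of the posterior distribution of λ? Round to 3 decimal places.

Σ times = 16.8. Posterior: Gamma(shape = 3.6+3 = 6.6, rate = 4.6+16.8 = 21.4).
Mode = (α−1)/β = 5.6/21.4 = 0.262.
Mean = α/β = 6.6/21.4 = 0.308.
This is the posterior mode — the MAP estimate.

0.262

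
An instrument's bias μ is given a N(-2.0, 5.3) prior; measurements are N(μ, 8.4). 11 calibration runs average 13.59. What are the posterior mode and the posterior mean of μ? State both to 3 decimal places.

posterior mode = 11.627, posterior mean = 11.627

Posterior for μ is Normal. Precision-weighted mean: (1/5.3·-2.0 + 11/8.4·13.59) / (1/5.3 + 11/8.4) = 11.627.
A Normal posterior is symmetric, so mode = mean.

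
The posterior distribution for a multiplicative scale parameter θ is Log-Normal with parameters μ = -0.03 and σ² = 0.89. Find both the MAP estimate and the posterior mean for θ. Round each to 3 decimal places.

MAP = 0.399; posterior mean = 1.514

Mode = exp(μ − σ²) = exp(-0.92) = 0.399.
Mean = exp(μ + σ²/2) = exp(0.415) = 1.514.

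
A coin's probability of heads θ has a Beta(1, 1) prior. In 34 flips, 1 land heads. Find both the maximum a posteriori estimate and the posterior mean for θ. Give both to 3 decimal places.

θ_MAP = 0.029, E[θ|data] = 0.056

Posterior: Beta(1+1, 1+33) = Beta(2, 34).
Mode = (2−1)/(2+34−2) = 1/34 = 0.029.
With a flat prior the MAP equals the MLE, 1/34.
Mean = 2/(2+34) = 2/36 = 0.056.
The posterior is right-skewed, so the mean exceeds the mode.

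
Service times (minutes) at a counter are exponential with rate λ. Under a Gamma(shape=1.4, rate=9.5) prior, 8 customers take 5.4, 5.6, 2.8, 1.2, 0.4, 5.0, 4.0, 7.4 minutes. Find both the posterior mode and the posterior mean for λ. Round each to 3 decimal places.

Σ times = 31.8. Posterior: Gamma(shape = 1.4+8 = 9.4, rate = 9.5+31.8 = 41.3).
Mode = (α−1)/β = 8.4/41.3 = 0.203.
Mean = α/β = 9.4/41.3 = 0.228.
The mean is pulled above the mode by the posterior's right skew.

posterior mode = 0.203, posterior mean = 0.228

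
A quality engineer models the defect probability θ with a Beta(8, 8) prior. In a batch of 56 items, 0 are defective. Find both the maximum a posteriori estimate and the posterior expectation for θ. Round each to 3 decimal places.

MAP: 0.100. Posterior mean: 0.111.

Posterior: Beta(8+0, 8+56) = Beta(8, 64).
Mode = (8−1)/(8+64−2) = 7/70 = 0.100.
Mean = 8/(8+64) = 8/72 = 0.111.
The posterior is right-skewed, so the mean exceeds the mode.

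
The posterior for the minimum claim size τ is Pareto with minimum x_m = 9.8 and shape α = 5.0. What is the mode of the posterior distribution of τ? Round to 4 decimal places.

9.8000

The Pareto density is strictly decreasing on [x_m, ∞), so the mode is x_m = 9.8000.
Mean = α·x_m/(α−1) = 5.0·9.8/4.0 = 12.2500.
This is the posterior mode — the MAP estimate.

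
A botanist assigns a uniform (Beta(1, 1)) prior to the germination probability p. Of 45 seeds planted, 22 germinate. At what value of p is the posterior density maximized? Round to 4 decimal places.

0.4889

Posterior: Beta(1+22, 1+23) = Beta(23, 24).
Mode = (23−1)/(23+24−2) = 22/45 = 0.4889.
With a flat prior the MAP equals the MLE, 22/45.
Mean = 23/(23+24) = 23/47 = 0.4894.
This is the posterior mode — the MAP estimate.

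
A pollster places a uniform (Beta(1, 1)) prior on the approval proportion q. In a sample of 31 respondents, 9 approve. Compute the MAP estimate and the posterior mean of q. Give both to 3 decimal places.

Posterior: Beta(1+9, 1+22) = Beta(10, 23).
Mode = (10−1)/(10+23−2) = 9/31 = 0.290.
With a flat prior the MAP equals the MLE, 9/31.
Mean = 10/(10+23) = 10/33 = 0.303.
Mean > mode: the posterior has a right tail.

MAP estimate = 0.290, posterior mean = 0.303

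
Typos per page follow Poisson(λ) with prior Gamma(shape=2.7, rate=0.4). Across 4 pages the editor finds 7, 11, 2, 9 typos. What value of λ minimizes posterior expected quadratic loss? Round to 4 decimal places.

7.2045

Σ counts = 29. Posterior: Gamma(shape = 2.7+29 = 31.7, rate = 0.4+4 = 4.4).
Mode = (α−1)/β = 30.7/4.4 = 6.9773.
Mean = α/β = 31.7/4.4 = 7.2045.
Quadratic loss ⇒ the optimal estimator is the posterior mean.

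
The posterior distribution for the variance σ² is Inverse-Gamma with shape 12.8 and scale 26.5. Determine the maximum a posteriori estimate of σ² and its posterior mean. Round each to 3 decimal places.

maximum a posteriori estimate = 1.920, posterior mean = 2.246

Mode = β/(α+1) = 26.5/13.8 = 1.920.
Mean = β/(α−1) = 26.5/11.8 = 2.246.
The posterior is right-skewed, so the mean exceeds the mode.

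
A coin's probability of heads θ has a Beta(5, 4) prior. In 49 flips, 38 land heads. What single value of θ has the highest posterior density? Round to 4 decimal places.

0.7500

Posterior: Beta(5+38, 4+11) = Beta(43, 15).
Mode = (43−1)/(43+15−2) = 42/56 = 0.7500.
Mean = 43/(43+15) = 43/58 = 0.7414.
This is the posterior mode — the MAP estimate.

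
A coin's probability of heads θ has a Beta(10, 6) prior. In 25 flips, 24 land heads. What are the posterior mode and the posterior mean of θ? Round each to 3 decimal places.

MAP = 0.846; posterior mean = 0.829

Posterior: Beta(10+24, 6+1) = Beta(34, 7).
Mode = (34−1)/(34+7−2) = 33/39 = 0.846.
Mean = 34/(34+7) = 34/41 = 0.829.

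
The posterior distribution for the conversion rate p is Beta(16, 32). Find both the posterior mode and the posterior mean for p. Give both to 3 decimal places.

Mode = (16−1)/(16+32−2) = 15/46 = 0.326.
Mean = 16/(16+32) = 16/48 = 0.333.

p_MAP = 0.326, E[p|data] = 0.333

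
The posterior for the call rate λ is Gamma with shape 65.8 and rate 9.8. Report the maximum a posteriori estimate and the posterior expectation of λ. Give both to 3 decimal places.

Mode = (α−1)/β = 64.8/9.8 = 6.612.
Mean = α/β = 65.8/9.8 = 6.714.
Mean > mode: the posterior has a right tail.

MAP = 6.612; posterior mean = 6.714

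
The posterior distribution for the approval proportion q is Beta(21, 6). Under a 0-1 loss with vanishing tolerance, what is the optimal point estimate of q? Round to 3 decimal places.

Mode = (21−1)/(21+6−2) = 20/25 = 0.800.
Mean = 21/(21+6) = 21/27 = 0.778.
This is the posterior mode — the MAP estimate.

0.800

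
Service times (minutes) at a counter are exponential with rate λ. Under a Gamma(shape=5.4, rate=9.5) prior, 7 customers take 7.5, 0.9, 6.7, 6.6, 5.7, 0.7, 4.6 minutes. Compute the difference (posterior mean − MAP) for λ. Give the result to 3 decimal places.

Σ times = 32.7. Posterior: Gamma(shape = 5.4+7 = 12.4, rate = 9.5+32.7 = 42.2).
Mode = (α−1)/β = 11.4/42.2 = 0.270.
Mean = α/β = 12.4/42.2 = 0.294.
Difference = 0.294 − 0.270 = 0.024.

0.024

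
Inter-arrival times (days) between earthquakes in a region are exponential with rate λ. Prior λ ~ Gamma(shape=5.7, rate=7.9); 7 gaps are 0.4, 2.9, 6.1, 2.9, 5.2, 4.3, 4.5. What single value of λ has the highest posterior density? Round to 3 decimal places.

0.342

Σ times = 26.3. Posterior: Gamma(shape = 5.7+7 = 12.7, rate = 7.9+26.3 = 34.2).
Mode = (α−1)/β = 11.7/34.2 = 0.342.
Mean = α/β = 12.7/34.2 = 0.371.
This is the posterior mode — the MAP estimate.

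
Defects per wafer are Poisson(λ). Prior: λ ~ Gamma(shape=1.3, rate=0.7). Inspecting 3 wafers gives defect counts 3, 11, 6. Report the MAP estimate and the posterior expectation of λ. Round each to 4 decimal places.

MAP = 5.4865; posterior mean = 5.7568

Σ counts = 20. Posterior: Gamma(shape = 1.3+20 = 21.3, rate = 0.7+3 = 3.7).
Mode = (α−1)/β = 20.3/3.7 = 5.4865.
Mean = α/β = 21.3/3.7 = 5.7568.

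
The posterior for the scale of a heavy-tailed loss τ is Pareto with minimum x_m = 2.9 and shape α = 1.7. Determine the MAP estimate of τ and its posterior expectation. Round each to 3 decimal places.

The Pareto density is strictly decreasing on [x_m, ∞), so the mode is x_m = 2.900.
Mean = α·x_m/(α−1) = 1.7·2.9/0.7 = 7.043.
The mean is pulled above the mode by the posterior's right skew.

MAP = 2.900, posterior mean = 7.043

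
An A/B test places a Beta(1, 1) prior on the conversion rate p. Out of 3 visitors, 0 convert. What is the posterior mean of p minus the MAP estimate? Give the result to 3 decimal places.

0.200

Posterior: Beta(1+0, 1+3) = Beta(1, 4).
Since α = 1 ≤ 1 and β > 1, the Beta density is monotone decreasing on [0,1]; the mode is at 0.
Mean = 1/(1+4) = 0.200.
Difference = 0.200 − 0.000 = 0.200.
Right-skewed posterior ⇒ mode < mean.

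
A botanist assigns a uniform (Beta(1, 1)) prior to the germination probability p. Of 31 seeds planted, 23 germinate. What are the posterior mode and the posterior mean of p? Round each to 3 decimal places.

Posterior: Beta(1+23, 1+8) = Beta(24, 9).
Mode = (24−1)/(24+9−2) = 23/31 = 0.742.
With a flat prior the MAP equals the MLE, 23/31.
Mean = 24/(24+9) = 24/33 = 0.727.
The posterior is left-skewed, so the mode exceeds the mean.

posterior mode = 0.742, posterior mean = 0.727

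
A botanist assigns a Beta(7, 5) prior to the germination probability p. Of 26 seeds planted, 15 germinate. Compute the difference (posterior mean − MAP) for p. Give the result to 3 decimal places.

-0.004

Posterior: Beta(7+15, 5+11) = Beta(22, 16).
Mode = (22−1)/(22+16−2) = 21/36 = 0.583.
Mean = 22/(22+16) = 22/38 = 0.579.
Difference = 0.579 − 0.583 = -0.004.
The posterior is left-skewed, so the mode exceeds the mean.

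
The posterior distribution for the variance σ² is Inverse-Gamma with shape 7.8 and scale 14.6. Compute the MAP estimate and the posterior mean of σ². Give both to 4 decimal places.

Mode = β/(α+1) = 14.6/8.8 = 1.6591.
Mean = β/(α−1) = 14.6/6.8 = 2.1471.
Mean > mode: the posterior has a right tail.

MAP: 1.6591. Posterior mean: 2.1471.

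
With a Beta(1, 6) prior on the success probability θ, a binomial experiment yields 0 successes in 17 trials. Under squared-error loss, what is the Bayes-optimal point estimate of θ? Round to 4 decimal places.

0.0417

Posterior: Beta(1+0, 6+17) = Beta(1, 23).
Since α = 1 ≤ 1 and β > 1, the Beta density is monotone decreasing on [0,1]; the mode is at 0.
Mean = 1/(1+23) = 0.0417.
Squared-error loss ⇒ the optimal estimator is the posterior mean.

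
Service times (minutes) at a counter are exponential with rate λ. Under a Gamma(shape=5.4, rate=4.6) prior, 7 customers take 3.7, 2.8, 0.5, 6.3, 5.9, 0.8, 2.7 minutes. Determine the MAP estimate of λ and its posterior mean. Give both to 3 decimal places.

Σ times = 22.7. Posterior: Gamma(shape = 5.4+7 = 12.4, rate = 4.6+22.7 = 27.3).
Mode = (α−1)/β = 11.4/27.3 = 0.418.
Mean = α/β = 12.4/27.3 = 0.454.
Right-skewed posterior ⇒ mode < mean.

λ_MAP = 0.418, E[λ|data] = 0.454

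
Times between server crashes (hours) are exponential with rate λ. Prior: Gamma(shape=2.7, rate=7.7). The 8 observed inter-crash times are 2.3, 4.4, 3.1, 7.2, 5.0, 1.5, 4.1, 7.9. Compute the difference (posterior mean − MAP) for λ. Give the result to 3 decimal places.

0.023

Σ times = 35.5. Posterior: Gamma(shape = 2.7+8 = 10.7, rate = 7.7+35.5 = 43.2).
Mode = (α−1)/β = 9.7/43.2 = 0.225.
Mean = α/β = 10.7/43.2 = 0.248.
Difference = 0.248 − 0.225 = 0.023.
Right-skewed posterior ⇒ mode < mean.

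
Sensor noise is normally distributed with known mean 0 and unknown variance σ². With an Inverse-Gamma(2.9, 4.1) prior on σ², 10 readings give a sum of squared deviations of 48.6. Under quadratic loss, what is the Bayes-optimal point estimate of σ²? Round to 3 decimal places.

4.116

Posterior: Inverse-Gamma(shape = 2.9+10/2 = 7.9, scale = 4.1+48.6/2 = 28.4).
Mode = β/(α+1) = 28.4/8.9 = 3.191.
Mean = β/(α−1) = 28.4/6.9 = 4.116.
Quadratic loss ⇒ the optimal estimator is the posterior mean.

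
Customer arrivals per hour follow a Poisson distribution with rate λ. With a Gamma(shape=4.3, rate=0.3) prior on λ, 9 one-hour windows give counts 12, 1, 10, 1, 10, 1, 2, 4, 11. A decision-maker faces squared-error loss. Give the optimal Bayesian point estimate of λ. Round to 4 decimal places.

Σ counts = 52. Posterior: Gamma(shape = 4.3+52 = 56.3, rate = 0.3+9 = 9.3).
Mode = (α−1)/β = 55.3/9.3 = 5.9462.
Mean = α/β = 56.3/9.3 = 6.0538.
Squared-error loss ⇒ the optimal estimator is the posterior mean.

6.0538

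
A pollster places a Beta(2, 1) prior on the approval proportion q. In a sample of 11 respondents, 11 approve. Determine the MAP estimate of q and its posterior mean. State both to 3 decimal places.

Posterior: Beta(2+11, 1+0) = Beta(13, 1).
Since β = 1 ≤ 1 and α > 1, the Beta density is monotone increasing on [0,1]; the mode is at 1.
Mean = 13/(13+1) = 0.929.

MAP = 1.000; posterior mean = 0.929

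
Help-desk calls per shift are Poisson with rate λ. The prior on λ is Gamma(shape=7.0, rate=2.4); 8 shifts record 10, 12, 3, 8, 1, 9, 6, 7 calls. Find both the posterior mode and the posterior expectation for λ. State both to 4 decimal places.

λ_MAP = 5.9615, E[λ|data] = 6.0577

Σ counts = 56. Posterior: Gamma(shape = 7.0+56 = 63.0, rate = 2.4+8 = 10.4).
Mode = (α−1)/β = 62.0/10.4 = 5.9615.
Mean = α/β = 63.0/10.4 = 6.0577.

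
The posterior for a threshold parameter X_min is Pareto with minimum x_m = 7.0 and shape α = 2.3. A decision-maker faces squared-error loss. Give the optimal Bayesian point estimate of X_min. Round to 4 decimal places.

The Pareto density is strictly decreasing on [x_m, ∞), so the mode is x_m = 7.0000.
Mean = α·x_m/(α−1) = 2.3·7.0/1.3 = 12.3846.
Squared-error loss ⇒ the optimal estimator is the posterior mean.

12.3846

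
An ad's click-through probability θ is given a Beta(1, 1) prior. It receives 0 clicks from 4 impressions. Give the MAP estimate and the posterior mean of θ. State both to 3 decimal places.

Posterior: Beta(1+0, 1+4) = Beta(1, 5).
Since α = 1 ≤ 1 and β > 1, the Beta density is monotone decreasing on [0,1]; the mode is at 0.
Mean = 1/(1+5) = 0.167.

MAP: 0.000. Posterior mean: 0.167.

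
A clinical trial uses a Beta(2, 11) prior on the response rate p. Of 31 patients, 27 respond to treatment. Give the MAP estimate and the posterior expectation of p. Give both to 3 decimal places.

Posterior: Beta(2+27, 11+4) = Beta(29, 15).
Mode = (29−1)/(29+15−2) = 28/42 = 0.667.
Mean = 29/(29+15) = 29/44 = 0.659.

MAP estimate = 0.667, posterior expectation = 0.659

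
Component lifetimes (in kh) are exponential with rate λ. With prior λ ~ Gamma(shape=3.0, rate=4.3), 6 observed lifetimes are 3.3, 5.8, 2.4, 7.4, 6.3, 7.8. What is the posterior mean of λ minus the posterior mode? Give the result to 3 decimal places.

0.027

Σ times = 33.0. Posterior: Gamma(shape = 3.0+6 = 9.0, rate = 4.3+33.0 = 37.3).
Mode = (α−1)/β = 8.0/37.3 = 0.214.
Mean = α/β = 9.0/37.3 = 0.241.
Difference = 0.241 − 0.214 = 0.027.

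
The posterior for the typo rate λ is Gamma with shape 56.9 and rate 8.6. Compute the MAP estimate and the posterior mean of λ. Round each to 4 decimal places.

Mode = (α−1)/β = 55.9/8.6 = 6.5000.
Mean = α/β = 56.9/8.6 = 6.6163.

MAP estimate = 6.5000, posterior mean = 6.6163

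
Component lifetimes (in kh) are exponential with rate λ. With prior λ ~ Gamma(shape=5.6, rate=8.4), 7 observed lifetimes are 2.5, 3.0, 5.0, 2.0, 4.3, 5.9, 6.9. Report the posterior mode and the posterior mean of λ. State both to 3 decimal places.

MAP = 0.305, posterior mean = 0.332

Σ times = 29.6. Posterior: Gamma(shape = 5.6+7 = 12.6, rate = 8.4+29.6 = 38.0).
Mode = (α−1)/β = 11.6/38.0 = 0.305.
Mean = α/β = 12.6/38.0 = 0.332.
Mean > mode: the posterior has a right tail.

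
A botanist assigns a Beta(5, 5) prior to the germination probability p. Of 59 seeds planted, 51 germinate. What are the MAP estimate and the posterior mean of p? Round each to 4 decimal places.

Posterior: Beta(5+51, 5+8) = Beta(56, 13).
Mode = (56−1)/(56+13−2) = 55/67 = 0.8209.
Mean = 56/(56+13) = 56/69 = 0.8116.
The posterior is left-skewed, so the mode exceeds the mean.

MAP = 0.8209; posterior mean = 0.8116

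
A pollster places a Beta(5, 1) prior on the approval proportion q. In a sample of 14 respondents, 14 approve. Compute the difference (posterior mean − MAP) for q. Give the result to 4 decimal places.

Posterior: Beta(5+14, 1+0) = Beta(19, 1).
Since β = 1 ≤ 1 and α > 1, the Beta density is monotone increasing on [0,1]; the mode is at 1.
Mean = 19/(19+1) = 0.9500.
Difference = 0.9500 − 1.0000 = -0.0500.
Left-skewed posterior ⇒ mean < mode.

-0.0500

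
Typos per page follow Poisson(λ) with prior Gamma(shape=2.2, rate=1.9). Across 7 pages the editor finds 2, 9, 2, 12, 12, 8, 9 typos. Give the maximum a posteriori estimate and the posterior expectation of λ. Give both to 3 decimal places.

λ_MAP = 6.202, E[λ|data] = 6.315

Σ counts = 54. Posterior: Gamma(shape = 2.2+54 = 56.2, rate = 1.9+7 = 8.9).
Mode = (α−1)/β = 55.2/8.9 = 6.202.
Mean = α/β = 56.2/8.9 = 6.315.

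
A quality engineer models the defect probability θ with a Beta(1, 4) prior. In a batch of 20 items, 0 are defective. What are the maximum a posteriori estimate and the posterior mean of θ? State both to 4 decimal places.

Posterior: Beta(1+0, 4+20) = Beta(1, 24).
Since α = 1 ≤ 1 and β > 1, the Beta density is monotone decreasing on [0,1]; the mode is at 0.
Mean = 1/(1+24) = 0.0400.
Mean > mode: the posterior has a right tail.

MAP: 0.0000. Posterior mean: 0.0400.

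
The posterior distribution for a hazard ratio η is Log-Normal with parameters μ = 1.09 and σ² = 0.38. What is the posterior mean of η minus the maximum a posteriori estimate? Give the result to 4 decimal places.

Mode = exp(μ − σ²) = exp(0.71) = 2.0340.
Mean = exp(μ + σ²/2) = exp(1.280) = 3.5966.
Difference = 3.5966 − 2.0340 = 1.5626.

1.5626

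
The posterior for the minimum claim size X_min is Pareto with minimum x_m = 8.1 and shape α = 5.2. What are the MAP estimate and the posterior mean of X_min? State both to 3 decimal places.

X_min_MAP = 8.100, E[X_min|data] = 10.029

The Pareto density is strictly decreasing on [x_m, ∞), so the mode is x_m = 8.100.
Mean = α·x_m/(α−1) = 5.2·8.1/4.2 = 10.029.
The mean is pulled above the mode by the posterior's right skew.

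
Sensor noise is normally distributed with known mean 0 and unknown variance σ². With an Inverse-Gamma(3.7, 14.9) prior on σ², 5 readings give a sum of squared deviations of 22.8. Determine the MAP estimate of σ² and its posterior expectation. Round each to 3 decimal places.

MAP = 3.653; posterior mean = 5.058

Posterior: Inverse-Gamma(shape = 3.7+5/2 = 6.2, scale = 14.9+22.8/2 = 26.3).
Mode = β/(α+1) = 26.3/7.2 = 3.653.
Mean = β/(α−1) = 26.3/5.2 = 5.058.
The mean is pulled above the mode by the posterior's right skew.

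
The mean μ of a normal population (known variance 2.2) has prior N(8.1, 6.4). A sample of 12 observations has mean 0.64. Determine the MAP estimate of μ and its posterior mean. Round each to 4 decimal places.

Posterior for μ is Normal. Precision-weighted mean: (1/6.4·8.1 + 12/2.2·0.64) / (1/6.4 + 12/2.2) = 0.8477.
A Normal posterior is symmetric, so mode = mean.

MAP: 0.8477. Posterior mean: 0.8477.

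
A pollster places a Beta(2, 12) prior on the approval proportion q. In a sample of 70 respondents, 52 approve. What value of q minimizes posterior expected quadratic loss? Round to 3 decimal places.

0.643

Posterior: Beta(2+52, 12+18) = Beta(54, 30).
Mode = (54−1)/(54+30−2) = 53/82 = 0.646.
Mean = 54/(54+30) = 54/84 = 0.643.
Quadratic loss ⇒ the optimal estimator is the posterior mean.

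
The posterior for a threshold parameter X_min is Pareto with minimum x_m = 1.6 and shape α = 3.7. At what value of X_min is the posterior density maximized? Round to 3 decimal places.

The Pareto density is strictly decreasing on [x_m, ∞), so the mode is x_m = 1.600.
Mean = α·x_m/(α−1) = 3.7·1.6/2.7 = 2.193.
This is the posterior mode — the MAP estimate.

1.600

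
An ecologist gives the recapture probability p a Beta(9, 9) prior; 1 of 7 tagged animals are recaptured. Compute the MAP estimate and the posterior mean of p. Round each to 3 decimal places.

MAP: 0.391. Posterior mean: 0.400.

Posterior: Beta(9+1, 9+6) = Beta(10, 15).
Mode = (10−1)/(10+15−2) = 9/23 = 0.391.
Mean = 10/(10+15) = 10/25 = 0.400.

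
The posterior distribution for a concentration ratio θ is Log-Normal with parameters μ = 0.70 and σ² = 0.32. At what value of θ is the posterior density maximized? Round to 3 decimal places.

1.462

Mode = exp(μ − σ²) = exp(0.38) = 1.462.
Mean = exp(μ + σ²/2) = exp(0.860) = 2.363.
This is the posterior mode — the MAP estimate.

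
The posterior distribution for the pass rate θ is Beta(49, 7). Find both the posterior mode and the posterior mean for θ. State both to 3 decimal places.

θ_MAP = 0.889, E[θ|data] = 0.875

Mode = (49−1)/(49+7−2) = 48/54 = 0.889.
Mean = 49/(49+7) = 49/56 = 0.875.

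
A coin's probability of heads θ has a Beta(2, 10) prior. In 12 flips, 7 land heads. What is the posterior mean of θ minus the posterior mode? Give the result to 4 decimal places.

0.0114

Posterior: Beta(2+7, 10+5) = Beta(9, 15).
Mode = (9−1)/(9+15−2) = 8/22 = 0.3636.
Mean = 9/(9+15) = 9/24 = 0.3750.
Difference = 0.3750 − 0.3636 = 0.0114.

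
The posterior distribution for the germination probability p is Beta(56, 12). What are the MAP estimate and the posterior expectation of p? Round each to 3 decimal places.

Mode = (56−1)/(56+12−2) = 55/66 = 0.833.
Mean = 56/(56+12) = 56/68 = 0.824.
The mean is pulled below the mode by the posterior's left skew.

MAP estimate = 0.833, posterior expectation = 0.824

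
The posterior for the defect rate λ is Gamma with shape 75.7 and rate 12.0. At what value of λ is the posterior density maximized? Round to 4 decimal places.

6.2250

Mode = (α−1)/β = 74.7/12.0 = 6.2250.
Mean = α/β = 75.7/12.0 = 6.3083.
This is the posterior mode — the MAP estimate.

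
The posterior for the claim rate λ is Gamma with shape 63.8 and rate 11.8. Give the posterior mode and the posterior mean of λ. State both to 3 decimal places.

posterior mode = 5.322, posterior mean = 5.407

Mode = (α−1)/β = 62.8/11.8 = 5.322.
Mean = α/β = 63.8/11.8 = 5.407.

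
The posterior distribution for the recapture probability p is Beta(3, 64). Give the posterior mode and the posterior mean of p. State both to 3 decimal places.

p_MAP = 0.031, E[p|data] = 0.045

Mode = (3−1)/(3+64−2) = 2/65 = 0.031.
Mean = 3/(3+64) = 3/67 = 0.045.
Right-skewed posterior ⇒ mode < mean.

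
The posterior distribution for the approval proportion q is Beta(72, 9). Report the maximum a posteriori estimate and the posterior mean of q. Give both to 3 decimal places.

maximum a posteriori estimate = 0.899, posterior mean = 0.889

Mode = (72−1)/(72+9−2) = 71/79 = 0.899.
Mean = 72/(72+9) = 72/81 = 0.889.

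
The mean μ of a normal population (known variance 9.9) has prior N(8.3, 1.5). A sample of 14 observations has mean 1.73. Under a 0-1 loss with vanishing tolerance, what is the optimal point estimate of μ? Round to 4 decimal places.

3.8350

Posterior for μ is Normal. Precision-weighted mean: (1/1.5·8.3 + 14/9.9·1.73) / (1/1.5 + 14/9.9) = 3.8350.
A Normal posterior is symmetric, so mode = mean.
This is the posterior mode — the MAP estimate.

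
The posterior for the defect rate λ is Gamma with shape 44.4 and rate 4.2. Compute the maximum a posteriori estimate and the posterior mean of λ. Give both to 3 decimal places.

MAP = 10.333, posterior mean = 10.571

Mode = (α−1)/β = 43.4/4.2 = 10.333.
Mean = α/β = 44.4/4.2 = 10.571.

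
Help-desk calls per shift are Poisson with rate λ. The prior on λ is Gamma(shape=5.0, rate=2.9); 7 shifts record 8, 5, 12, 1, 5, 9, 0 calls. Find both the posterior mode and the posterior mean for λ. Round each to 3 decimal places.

λ_MAP = 4.444, E[λ|data] = 4.545

Σ counts = 40. Posterior: Gamma(shape = 5.0+40 = 45.0, rate = 2.9+7 = 9.9).
Mode = (α−1)/β = 44.0/9.9 = 4.444.
Mean = α/β = 45.0/9.9 = 4.545.
The posterior is right-skewed, so the mean exceeds the mode.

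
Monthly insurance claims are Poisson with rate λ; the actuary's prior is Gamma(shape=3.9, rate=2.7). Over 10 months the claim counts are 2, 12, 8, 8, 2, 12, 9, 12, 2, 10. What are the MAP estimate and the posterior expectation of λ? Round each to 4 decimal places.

Σ counts = 77. Posterior: Gamma(shape = 3.9+77 = 80.9, rate = 2.7+10 = 12.7).
Mode = (α−1)/β = 79.9/12.7 = 6.2913.
Mean = α/β = 80.9/12.7 = 6.3701.

λ_MAP = 6.2913, E[λ|data] = 6.3701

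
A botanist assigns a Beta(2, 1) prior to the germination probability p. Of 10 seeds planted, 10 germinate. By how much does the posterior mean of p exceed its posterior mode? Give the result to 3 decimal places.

Posterior: Beta(2+10, 1+0) = Beta(12, 1).
Since β = 1 ≤ 1 and α > 1, the Beta density is monotone increasing on [0,1]; the mode is at 1.
Mean = 12/(12+1) = 0.923.
Difference = 0.923 − 1.000 = -0.077.
Mode > mean: the posterior has a left tail.

-0.077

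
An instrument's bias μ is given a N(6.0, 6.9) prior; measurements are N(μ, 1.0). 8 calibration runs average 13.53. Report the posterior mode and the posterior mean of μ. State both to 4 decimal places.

MAP = 13.3960, posterior mean = 13.3960

Posterior for μ is Normal. Precision-weighted mean: (1/6.9·6.0 + 8/1.0·13.53) / (1/6.9 + 8/1.0) = 13.3960.
A Normal posterior is symmetric, so mode = mean.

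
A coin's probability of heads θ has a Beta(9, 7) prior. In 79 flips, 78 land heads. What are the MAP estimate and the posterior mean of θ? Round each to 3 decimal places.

MAP = 0.925, posterior mean = 0.916

Posterior: Beta(9+78, 7+1) = Beta(87, 8).
Mode = (87−1)/(87+8−2) = 86/93 = 0.925.
Mean = 87/(87+8) = 87/95 = 0.916.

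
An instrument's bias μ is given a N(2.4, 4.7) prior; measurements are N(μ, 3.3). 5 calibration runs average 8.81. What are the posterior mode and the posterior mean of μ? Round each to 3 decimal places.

MAP = 8.021; posterior mean = 8.021

Posterior for μ is Normal. Precision-weighted mean: (1/4.7·2.4 + 5/3.3·8.81) / (1/4.7 + 5/3.3) = 8.021.
A Normal posterior is symmetric, so mode = mean.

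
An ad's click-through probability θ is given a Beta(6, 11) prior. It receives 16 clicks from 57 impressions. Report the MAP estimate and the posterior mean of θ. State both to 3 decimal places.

MAP = 0.292; posterior mean = 0.297

Posterior: Beta(6+16, 11+41) = Beta(22, 52).
Mode = (22−1)/(22+52−2) = 21/72 = 0.292.
Mean = 22/(22+52) = 22/74 = 0.297.
Mean > mode: the posterior has a right tail.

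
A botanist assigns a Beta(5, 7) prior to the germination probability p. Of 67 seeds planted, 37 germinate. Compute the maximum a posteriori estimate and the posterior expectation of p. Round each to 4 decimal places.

MAP: 0.5325. Posterior mean: 0.5316.

Posterior: Beta(5+37, 7+30) = Beta(42, 37).
Mode = (42−1)/(42+37−2) = 41/77 = 0.5325.
Mean = 42/(42+37) = 42/79 = 0.5316.
Left-skewed posterior ⇒ mean < mode.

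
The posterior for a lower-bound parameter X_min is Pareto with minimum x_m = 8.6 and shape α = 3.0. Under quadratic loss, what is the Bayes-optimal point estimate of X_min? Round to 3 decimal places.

12.900

The Pareto density is strictly decreasing on [x_m, ∞), so the mode is x_m = 8.600.
Mean = α·x_m/(α−1) = 3.0·8.6/2.0 = 12.900.
Quadratic loss ⇒ the optimal estimator is the posterior mean.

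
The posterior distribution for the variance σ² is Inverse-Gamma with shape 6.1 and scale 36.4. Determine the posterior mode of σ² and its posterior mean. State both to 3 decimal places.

Mode = β/(α+1) = 36.4/7.1 = 5.127.
Mean = β/(α−1) = 36.4/5.1 = 7.137.

MAP = 5.127, posterior mean = 7.137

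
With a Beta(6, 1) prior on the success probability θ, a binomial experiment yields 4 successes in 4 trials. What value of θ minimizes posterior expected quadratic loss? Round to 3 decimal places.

0.909

Posterior: Beta(6+4, 1+0) = Beta(10, 1).
Since β = 1 ≤ 1 and α > 1, the Beta density is monotone increasing on [0,1]; the mode is at 1.
Mean = 10/(10+1) = 0.909.
Quadratic loss ⇒ the optimal estimator is the posterior mean.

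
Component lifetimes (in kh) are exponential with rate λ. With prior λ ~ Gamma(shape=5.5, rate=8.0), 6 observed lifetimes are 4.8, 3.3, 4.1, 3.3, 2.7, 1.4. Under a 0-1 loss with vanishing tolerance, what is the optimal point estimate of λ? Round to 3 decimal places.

Σ times = 19.6. Posterior: Gamma(shape = 5.5+6 = 11.5, rate = 8.0+19.6 = 27.6).
Mode = (α−1)/β = 10.5/27.6 = 0.380.
Mean = α/β = 11.5/27.6 = 0.417.
This is the posterior mode — the MAP estimate.

0.380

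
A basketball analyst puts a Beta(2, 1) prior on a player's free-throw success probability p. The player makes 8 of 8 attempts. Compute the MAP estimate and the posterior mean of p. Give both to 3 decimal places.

Posterior: Beta(2+8, 1+0) = Beta(10, 1).
Since β = 1 ≤ 1 and α > 1, the Beta density is monotone increasing on [0,1]; the mode is at 1.
Mean = 10/(10+1) = 0.909.

MAP = 1.000, posterior mean = 0.909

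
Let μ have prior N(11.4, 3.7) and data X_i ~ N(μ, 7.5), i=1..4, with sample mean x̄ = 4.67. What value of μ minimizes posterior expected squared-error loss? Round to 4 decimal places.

Posterior for μ is Normal. Precision-weighted mean: (1/3.7·11.4 + 4/7.5·4.67) / (1/3.7 + 4/7.5) = 6.9335.
A Normal posterior is symmetric, so mode = mean.
Squared-error loss ⇒ the optimal estimator is the posterior mean.

6.9335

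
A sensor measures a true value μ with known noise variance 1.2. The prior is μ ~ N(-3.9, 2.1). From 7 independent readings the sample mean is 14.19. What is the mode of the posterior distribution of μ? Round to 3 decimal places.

Posterior for μ is Normal. Precision-weighted mean: (1/2.1·-3.9 + 7/1.2·14.19) / (1/2.1 + 7/1.2) = 12.825.
A Normal posterior is symmetric, so mode = mean.
This is the posterior mode — the MAP estimate.

12.825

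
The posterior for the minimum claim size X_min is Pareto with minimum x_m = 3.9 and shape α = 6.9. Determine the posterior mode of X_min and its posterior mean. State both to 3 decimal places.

The Pareto density is strictly decreasing on [x_m, ∞), so the mode is x_m = 3.900.
Mean = α·x_m/(α−1) = 6.9·3.9/5.9 = 4.561.
Mean > mode: the posterior has a right tail.

posterior mode = 3.900, posterior mean = 4.561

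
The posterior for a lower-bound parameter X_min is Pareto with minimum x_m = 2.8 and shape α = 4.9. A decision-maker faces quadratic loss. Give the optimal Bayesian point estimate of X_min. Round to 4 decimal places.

The Pareto density is strictly decreasing on [x_m, ∞), so the mode is x_m = 2.8000.
Mean = α·x_m/(α−1) = 4.9·2.8/3.9 = 3.5179.
Quadratic loss ⇒ the optimal estimator is the posterior mean.

3.5179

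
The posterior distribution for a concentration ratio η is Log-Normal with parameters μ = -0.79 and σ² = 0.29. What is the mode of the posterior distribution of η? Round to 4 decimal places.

0.3396

Mode = exp(μ − σ²) = exp(-1.08) = 0.3396.
Mean = exp(μ + σ²/2) = exp(-0.645) = 0.5247.
This is the posterior mode — the MAP estimate.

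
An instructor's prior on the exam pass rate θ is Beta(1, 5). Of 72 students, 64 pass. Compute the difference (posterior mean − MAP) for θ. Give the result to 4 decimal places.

Posterior: Beta(1+64, 5+8) = Beta(65, 13).
Mode = (65−1)/(65+13−2) = 64/76 = 0.8421.
Mean = 65/(65+13) = 65/78 = 0.8333.
Difference = 0.8333 − 0.8421 = -0.0088.
Left-skewed posterior ⇒ mean < mode.

-0.0088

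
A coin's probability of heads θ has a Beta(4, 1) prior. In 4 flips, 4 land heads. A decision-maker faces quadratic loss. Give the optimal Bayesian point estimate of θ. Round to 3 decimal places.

0.889

Posterior: Beta(4+4, 1+0) = Beta(8, 1).
Since β = 1 ≤ 1 and α > 1, the Beta density is monotone increasing on [0,1]; the mode is at 1.
Mean = 8/(8+1) = 0.889.
Quadratic loss ⇒ the optimal estimator is the posterior mean.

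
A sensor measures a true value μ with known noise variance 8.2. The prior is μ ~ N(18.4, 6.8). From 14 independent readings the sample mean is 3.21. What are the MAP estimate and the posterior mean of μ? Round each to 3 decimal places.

MAP = 4.415; posterior mean = 4.415

Posterior for μ is Normal. Precision-weighted mean: (1/6.8·18.4 + 14/8.2·3.21) / (1/6.8 + 14/8.2) = 4.415.
A Normal posterior is symmetric, so mode = mean.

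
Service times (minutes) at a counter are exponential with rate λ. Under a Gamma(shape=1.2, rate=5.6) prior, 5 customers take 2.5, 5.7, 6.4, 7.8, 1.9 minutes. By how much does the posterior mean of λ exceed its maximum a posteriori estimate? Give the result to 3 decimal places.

Σ times = 24.3. Posterior: Gamma(shape = 1.2+5 = 6.2, rate = 5.6+24.3 = 29.9).
Mode = (α−1)/β = 5.2/29.9 = 0.174.
Mean = α/β = 6.2/29.9 = 0.207.
Difference = 0.207 − 0.174 = 0.033.

0.033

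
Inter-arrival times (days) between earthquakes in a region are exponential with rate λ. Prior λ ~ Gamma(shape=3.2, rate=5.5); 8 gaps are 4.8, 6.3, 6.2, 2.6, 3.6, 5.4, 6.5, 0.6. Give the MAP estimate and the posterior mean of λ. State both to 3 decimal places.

Σ times = 36.0. Posterior: Gamma(shape = 3.2+8 = 11.2, rate = 5.5+36.0 = 41.5).
Mode = (α−1)/β = 10.2/41.5 = 0.246.
Mean = α/β = 11.2/41.5 = 0.270.

MAP estimate = 0.246, posterior mean = 0.270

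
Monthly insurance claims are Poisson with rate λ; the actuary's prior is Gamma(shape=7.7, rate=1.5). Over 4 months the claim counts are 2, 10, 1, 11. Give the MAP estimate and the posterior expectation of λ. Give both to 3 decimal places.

MAP: 5.582. Posterior mean: 5.764.

Σ counts = 24. Posterior: Gamma(shape = 7.7+24 = 31.7, rate = 1.5+4 = 5.5).
Mode = (α−1)/β = 30.7/5.5 = 5.582.
Mean = α/β = 31.7/5.5 = 5.764.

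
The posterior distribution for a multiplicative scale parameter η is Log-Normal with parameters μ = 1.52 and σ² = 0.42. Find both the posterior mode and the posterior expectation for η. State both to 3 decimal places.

MAP: 3.004. Posterior mean: 5.641.

Mode = exp(μ − σ²) = exp(1.10) = 3.004.
Mean = exp(μ + σ²/2) = exp(1.730) = 5.641.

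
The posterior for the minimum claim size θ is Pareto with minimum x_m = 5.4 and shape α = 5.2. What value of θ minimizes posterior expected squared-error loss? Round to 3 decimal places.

6.686

The Pareto density is strictly decreasing on [x_m, ∞), so the mode is x_m = 5.400.
Mean = α·x_m/(α−1) = 5.2·5.4/4.2 = 6.686.
Squared-error loss ⇒ the optimal estimator is the posterior mean.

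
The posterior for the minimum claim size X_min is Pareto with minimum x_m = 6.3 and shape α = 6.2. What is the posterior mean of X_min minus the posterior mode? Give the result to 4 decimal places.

The Pareto density is strictly decreasing on [x_m, ∞), so the mode is x_m = 6.3000.
Mean = α·x_m/(α−1) = 6.2·6.3/5.2 = 7.5115.
Difference = 7.5115 − 6.3000 = 1.2115.

1.2115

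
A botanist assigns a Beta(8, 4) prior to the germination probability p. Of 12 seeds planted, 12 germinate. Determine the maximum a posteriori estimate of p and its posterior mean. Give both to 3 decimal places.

Posterior: Beta(8+12, 4+0) = Beta(20, 4).
Mode = (20−1)/(20+4−2) = 19/22 = 0.864.
Mean = 20/(20+4) = 20/24 = 0.833.
The posterior is left-skewed, so the mode exceeds the mean.

p_MAP = 0.864, E[p|data] = 0.833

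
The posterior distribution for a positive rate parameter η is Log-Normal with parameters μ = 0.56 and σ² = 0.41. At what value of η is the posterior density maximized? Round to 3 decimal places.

1.162

Mode = exp(μ − σ²) = exp(0.15) = 1.162.
Mean = exp(μ + σ²/2) = exp(0.765) = 2.149.
This is the posterior mode — the MAP estimate.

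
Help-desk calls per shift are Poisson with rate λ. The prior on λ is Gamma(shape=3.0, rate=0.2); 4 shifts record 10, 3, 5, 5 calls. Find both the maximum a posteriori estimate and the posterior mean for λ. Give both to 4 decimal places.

maximum a posteriori estimate = 5.9524, posterior mean = 6.1905

Σ counts = 23. Posterior: Gamma(shape = 3.0+23 = 26.0, rate = 0.2+4 = 4.2).
Mode = (α−1)/β = 25.0/4.2 = 5.9524.
Mean = α/β = 26.0/4.2 = 6.1905.
Right-skewed posterior ⇒ mode < mean.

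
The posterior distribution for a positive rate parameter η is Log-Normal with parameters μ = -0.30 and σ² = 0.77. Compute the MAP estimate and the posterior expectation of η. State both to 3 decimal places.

η_MAP = 0.343, E[η|data] = 1.089

Mode = exp(μ − σ²) = exp(-1.07) = 0.343.
Mean = exp(μ + σ²/2) = exp(0.085) = 1.089.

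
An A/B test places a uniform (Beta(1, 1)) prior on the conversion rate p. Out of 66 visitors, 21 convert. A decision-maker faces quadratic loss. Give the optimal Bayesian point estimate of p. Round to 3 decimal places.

Posterior: Beta(1+21, 1+45) = Beta(22, 46).
Mode = (22−1)/(22+46−2) = 21/66 = 0.318.
Mean = 22/(22+46) = 22/68 = 0.324.
Quadratic loss ⇒ the optimal estimator is the posterior mean.

0.324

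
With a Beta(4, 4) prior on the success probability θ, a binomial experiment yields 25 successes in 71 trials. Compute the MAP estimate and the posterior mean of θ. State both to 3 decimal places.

MAP = 0.364; posterior mean = 0.367

Posterior: Beta(4+25, 4+46) = Beta(29, 50).
Mode = (29−1)/(29+50−2) = 28/77 = 0.364.
Mean = 29/(29+50) = 29/79 = 0.367.
Right-skewed posterior ⇒ mode < mean.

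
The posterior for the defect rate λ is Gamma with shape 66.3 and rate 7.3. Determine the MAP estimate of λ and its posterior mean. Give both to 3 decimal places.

Mode = (α−1)/β = 65.3/7.3 = 8.945.
Mean = α/β = 66.3/7.3 = 9.082.

MAP: 8.945. Posterior mean: 9.082.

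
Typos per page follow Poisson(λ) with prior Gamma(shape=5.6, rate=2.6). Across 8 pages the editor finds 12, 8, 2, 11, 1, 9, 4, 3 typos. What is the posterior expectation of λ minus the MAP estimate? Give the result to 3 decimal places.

Σ counts = 50. Posterior: Gamma(shape = 5.6+50 = 55.6, rate = 2.6+8 = 10.6).
Mode = (α−1)/β = 54.6/10.6 = 5.151.
Mean = α/β = 55.6/10.6 = 5.245.
Difference = 5.245 − 5.151 = 0.094.
Right-skewed posterior ⇒ mode < mean.

0.094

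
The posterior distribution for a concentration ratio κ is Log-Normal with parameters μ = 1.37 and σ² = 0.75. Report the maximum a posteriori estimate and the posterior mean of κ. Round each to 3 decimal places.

MAP: 1.859. Posterior mean: 5.726.

Mode = exp(μ − σ²) = exp(0.62) = 1.859.
Mean = exp(μ + σ²/2) = exp(1.745) = 5.726.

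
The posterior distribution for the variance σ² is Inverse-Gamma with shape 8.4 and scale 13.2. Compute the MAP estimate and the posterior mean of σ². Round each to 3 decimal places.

Mode = β/(α+1) = 13.2/9.4 = 1.404.
Mean = β/(α−1) = 13.2/7.4 = 1.784.
Mean > mode: the posterior has a right tail.

MAP = 1.404; posterior mean = 1.784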